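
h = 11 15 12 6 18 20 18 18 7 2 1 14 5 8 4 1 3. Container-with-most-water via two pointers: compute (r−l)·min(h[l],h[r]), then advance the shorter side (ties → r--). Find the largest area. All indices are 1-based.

max area = 140

l=1 r=17: min(11,3)*16=48 best=48 *, r--
l=1 r=16: min(11,1)*15=15 best=48, r--
l=1 r=15: min(11,4)*14=56 best=56 *, r--
l=1 r=14: min(11,8)*13=104 best=104 *, r--
l=1 r=13: min(11,5)*12=60 best=104, r--
l=1 r=12: min(11,14)*11=121 best=121 *, l++
l=2 r=12: min(15,14)*10=140 best=140 *, r--
l=2 r=11: min(15,1)*9=9 best=140, r--
l=2 r=10: min(15,2)*8=16 best=140, r--
l=2 r=9: min(15,7)*7=49 best=140, r--
l=2 r=8: min(15,18)*6=90 best=140, l++
l=3 r=8: min(12,18)*5=60 best=140, l++
l=4 r=8: min(6,18)*4=24 best=140, l++
l=5 r=8: min(18,18)*3=54 best=140, r--
l=5 r=7: min(18,18)*2=36 best=140, r--
l=5 r=6: min(18,20)*1=18 best=140, l++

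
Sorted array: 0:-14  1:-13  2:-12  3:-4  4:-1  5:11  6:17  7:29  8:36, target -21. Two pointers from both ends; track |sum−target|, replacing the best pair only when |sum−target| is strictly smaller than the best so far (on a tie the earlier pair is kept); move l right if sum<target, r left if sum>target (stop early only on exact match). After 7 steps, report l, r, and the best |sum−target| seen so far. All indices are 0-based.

l=1, r=2, best |Δ|=3

[0,8] -14+36=22 d=43 * → r--
[0,7] -14+29=15 d=36 * → r--
[0,6] -14+17=3 d=24 * → r--
[0,5] -14+11=-3 d=18 * → r--
[0,4] -14+-1=-15 d=6 * → r--
[0,3] -14+-4=-18 d=3 * → r--
[0,2] -14+-12=-26 d=5 → l++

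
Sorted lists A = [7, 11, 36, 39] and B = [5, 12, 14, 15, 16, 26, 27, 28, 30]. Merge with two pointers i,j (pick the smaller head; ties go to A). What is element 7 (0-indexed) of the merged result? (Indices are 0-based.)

merged[7] = 26

i=0 j=0: A[i]=7>B[j]=5 take 5, j++
i=0 j=1: A[i]=7<=B[j]=12 take 7, i++
i=1 j=1: A[i]=11<=B[j]=12 take 11, i++
i=2 j=1: A[i]=36>B[j]=12 take 12, j++
i=2 j=2: A[i]=36>B[j]=14 take 14, j++
i=2 j=3: A[i]=36>B[j]=15 take 15, j++
i=2 j=4: A[i]=36>B[j]=16 take 16, j++
i=2 j=5: A[i]=36>B[j]=26 take 26, j++
i=2 j=6: A[i]=36>B[j]=27 take 27, j++
i=2 j=7: A[i]=36>B[j]=28 take 28, j++
i=2 j=8: A[i]=36>B[j]=30 take 30, j++
i=2 j=9: B done, take A[i]=36, i++
i=3 j=9: B done, take A[i]=39, i++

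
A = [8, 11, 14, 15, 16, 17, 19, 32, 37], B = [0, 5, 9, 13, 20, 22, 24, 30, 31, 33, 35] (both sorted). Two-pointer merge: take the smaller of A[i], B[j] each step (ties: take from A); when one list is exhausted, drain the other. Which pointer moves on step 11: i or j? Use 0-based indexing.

i

[i=0,j=0] A[i]=8>B[j]=0 take 0 → j++
[i=0,j=1] A[i]=8>B[j]=5 take 5 → j++
[i=0,j=2] A[i]=8<=B[j]=9 take 8 → i++
[i=1,j=2] A[i]=11>B[j]=9 take 9 → j++
[i=1,j=3] A[i]=11<=B[j]=13 take 11 → i++
[i=2,j=3] A[i]=14>B[j]=13 take 13 → j++
[i=2,j=4] A[i]=14<=B[j]=20 take 14 → i++
[i=3,j=4] A[i]=15<=B[j]=20 take 15 → i++
[i=4,j=4] A[i]=16<=B[j]=20 take 16 → i++
[i=5,j=4] A[i]=17<=B[j]=20 take 17 → i++
[i=6,j=4] A[i]=19<=B[j]=20 take 19 → i++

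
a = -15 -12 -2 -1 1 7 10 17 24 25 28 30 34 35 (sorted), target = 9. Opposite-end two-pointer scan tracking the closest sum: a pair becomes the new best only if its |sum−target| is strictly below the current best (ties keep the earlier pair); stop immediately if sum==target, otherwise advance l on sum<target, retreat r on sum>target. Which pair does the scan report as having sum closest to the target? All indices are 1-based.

l=1 r=14: -15+35=20 d=11 *, r--
l=1 r=13: -15+34=19 d=10 *, r--
l=1 r=12: -15+30=15 d=6 *, r--
l=1 r=11: -15+28=13 d=4 *, r--
l=1 r=10: -15+25=10 d=1 *, r--
l=1 r=9: -15+24=9 d=0 *, stop

pair (-15, 24) with sum 9 (|Δ|=0)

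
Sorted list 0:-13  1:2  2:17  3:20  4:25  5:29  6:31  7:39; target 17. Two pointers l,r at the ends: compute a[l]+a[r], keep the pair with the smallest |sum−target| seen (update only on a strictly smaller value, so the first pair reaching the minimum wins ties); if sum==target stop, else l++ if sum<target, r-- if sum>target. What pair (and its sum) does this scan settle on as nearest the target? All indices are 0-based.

[0,7] -13+39=26 d=9 * → r--
[0,6] -13+31=18 d=1 * → r--
[0,5] -13+29=16 d=1 → l++
[1,5] 2+29=31 d=14 → r--
[1,4] 2+25=27 d=10 → r--
[1,3] 2+20=22 d=5 → r--
[1,2] 2+17=19 d=2 → r--

pair (-13, 31) with sum 18 (|Δ|=1)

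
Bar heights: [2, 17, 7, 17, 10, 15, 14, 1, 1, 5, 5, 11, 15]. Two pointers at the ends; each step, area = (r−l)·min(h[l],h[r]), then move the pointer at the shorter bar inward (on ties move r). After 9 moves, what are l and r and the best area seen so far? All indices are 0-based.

l=1, r=4, best area=165

l=0 r=12: min(2,15)*12=24 best=24 *, l++
l=1 r=12: min(17,15)*11=165 best=165 *, r--
l=1 r=11: min(17,11)*10=110 best=165, r--
l=1 r=10: min(17,5)*9=45 best=165, r--
l=1 r=9: min(17,5)*8=40 best=165, r--
l=1 r=8: min(17,1)*7=7 best=165, r--
l=1 r=7: min(17,1)*6=6 best=165, r--
l=1 r=6: min(17,14)*5=70 best=165, r--
l=1 r=5: min(17,15)*4=60 best=165, r--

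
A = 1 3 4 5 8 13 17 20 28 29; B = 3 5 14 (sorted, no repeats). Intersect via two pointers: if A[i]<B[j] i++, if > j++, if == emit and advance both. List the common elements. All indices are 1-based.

i=1 j=1: 1<3, i++
i=2 j=1: 3==3 emit, i++,j++
i=3 j=2: 4<5, i++
i=4 j=2: 5==5 emit, i++,j++
i=5 j=3: 8<14, i++
i=6 j=3: 13<14, i++
i=7 j=3: 17>14, j++

intersection = [3, 5]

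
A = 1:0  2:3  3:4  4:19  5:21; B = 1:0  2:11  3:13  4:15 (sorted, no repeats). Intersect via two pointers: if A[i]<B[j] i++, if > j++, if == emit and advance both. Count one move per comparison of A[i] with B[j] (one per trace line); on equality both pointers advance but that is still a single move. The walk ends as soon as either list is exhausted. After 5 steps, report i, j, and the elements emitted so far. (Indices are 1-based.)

i=4, j=4, emitted=[0]

[i=1,j=1] 0==0 emit → i++,j++
[i=2,j=2] 3<11 → i++
[i=3,j=2] 4<11 → i++
[i=4,j=2] 19>11 → j++
[i=4,j=3] 19>13 → j++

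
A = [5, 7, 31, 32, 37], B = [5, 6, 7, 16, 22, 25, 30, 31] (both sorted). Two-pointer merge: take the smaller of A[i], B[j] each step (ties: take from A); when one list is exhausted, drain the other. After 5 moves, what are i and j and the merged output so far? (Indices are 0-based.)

[i=0,j=0] A[i]=5<=B[j]=5 take 5 → i++
[i=1,j=0] A[i]=7>B[j]=5 take 5 → j++
[i=1,j=1] A[i]=7>B[j]=6 take 6 → j++
[i=1,j=2] A[i]=7<=B[j]=7 take 7 → i++
[i=2,j=2] A[i]=31>B[j]=7 take 7 → j++

i=2, j=3, merged so far=[5, 5, 6, 7, 7]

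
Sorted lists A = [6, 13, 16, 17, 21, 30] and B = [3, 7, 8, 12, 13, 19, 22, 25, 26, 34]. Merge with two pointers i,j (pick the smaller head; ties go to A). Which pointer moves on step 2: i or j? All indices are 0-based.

i

[i=0,j=0] A[i]=6>B[j]=3 take 3 → j++
[i=0,j=1] A[i]=6<=B[j]=7 take 6 → i++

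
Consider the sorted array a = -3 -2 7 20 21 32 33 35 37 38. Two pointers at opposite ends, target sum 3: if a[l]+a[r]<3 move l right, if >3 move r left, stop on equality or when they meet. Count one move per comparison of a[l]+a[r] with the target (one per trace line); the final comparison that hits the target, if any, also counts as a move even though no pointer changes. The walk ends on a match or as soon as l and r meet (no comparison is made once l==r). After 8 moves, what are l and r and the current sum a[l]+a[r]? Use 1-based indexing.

l=1, r=2, sum=-5

l=1 r=10: -3+38=35 >3, r--
l=1 r=9: -3+37=34 >3, r--
l=1 r=8: -3+35=32 >3, r--
l=1 r=7: -3+33=30 >3, r--
l=1 r=6: -3+32=29 >3, r--
l=1 r=5: -3+21=18 >3, r--
l=1 r=4: -3+20=17 >3, r--
l=1 r=3: -3+7=4 >3, r--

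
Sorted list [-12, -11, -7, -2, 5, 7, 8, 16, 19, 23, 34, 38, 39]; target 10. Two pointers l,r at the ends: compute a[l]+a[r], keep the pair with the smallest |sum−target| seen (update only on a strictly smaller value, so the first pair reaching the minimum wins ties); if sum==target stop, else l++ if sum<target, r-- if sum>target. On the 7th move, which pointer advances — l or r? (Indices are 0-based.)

[0,12] -12+39=27 d=17 * → r--
[0,11] -12+38=26 d=16 * → r--
[0,10] -12+34=22 d=12 * → r--
[0,9] -12+23=11 d=1 * → r--
[0,8] -12+19=7 d=3 → l++
[1,8] -11+19=8 d=2 → l++
[2,8] -7+19=12 d=2 → r--

r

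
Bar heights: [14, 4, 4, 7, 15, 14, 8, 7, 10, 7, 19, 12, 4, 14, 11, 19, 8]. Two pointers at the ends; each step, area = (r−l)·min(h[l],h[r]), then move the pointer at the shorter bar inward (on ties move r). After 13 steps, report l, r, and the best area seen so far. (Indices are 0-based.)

l=10, r=13, best area=210

[0,16] min(14,8)*16=128 best=128 * → r--
[0,15] min(14,19)*15=210 best=210 * → l++
[1,15] min(4,19)*14=56 best=210 → l++
[2,15] min(4,19)*13=52 best=210 → l++
[3,15] min(7,19)*12=84 best=210 → l++
[4,15] min(15,19)*11=165 best=210 → l++
[5,15] min(14,19)*10=140 best=210 → l++
[6,15] min(8,19)*9=72 best=210 → l++
[7,15] min(7,19)*8=56 best=210 → l++
[8,15] min(10,19)*7=70 best=210 → l++
[9,15] min(7,19)*6=42 best=210 → l++
[10,15] min(19,19)*5=95 best=210 → r--
[10,14] min(19,11)*4=44 best=210 → r--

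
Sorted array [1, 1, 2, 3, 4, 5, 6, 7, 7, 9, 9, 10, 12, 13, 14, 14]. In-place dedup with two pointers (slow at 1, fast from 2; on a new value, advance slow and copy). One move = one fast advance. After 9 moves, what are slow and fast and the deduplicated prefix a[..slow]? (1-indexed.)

slow=8, fast=11, prefix=[1, 2, 3, 4, 5, 6, 7, 9]

slow=1 fast=2: a[fast]=1=a[slow] dup, fast++
slow=1 fast=3: a[fast]=2≠a[slow]=1 write a[2]=2, slow++,fast++
slow=2 fast=4: a[fast]=3≠a[slow]=2 write a[3]=3, slow++,fast++
slow=3 fast=5: a[fast]=4≠a[slow]=3 write a[4]=4, slow++,fast++
slow=4 fast=6: a[fast]=5≠a[slow]=4 write a[5]=5, slow++,fast++
slow=5 fast=7: a[fast]=6≠a[slow]=5 write a[6]=6, slow++,fast++
slow=6 fast=8: a[fast]=7≠a[slow]=6 write a[7]=7, slow++,fast++
slow=7 fast=9: a[fast]=7=a[slow] dup, fast++
slow=7 fast=10: a[fast]=9≠a[slow]=7 write a[8]=9, slow++,fast++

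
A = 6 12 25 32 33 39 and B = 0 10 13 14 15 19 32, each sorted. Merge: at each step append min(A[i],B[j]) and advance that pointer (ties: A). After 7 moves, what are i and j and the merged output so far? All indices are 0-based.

i=2, j=5, merged so far=[0, 6, 10, 12, 13, 14, 15]

i=0 j=0: A[i]=6>B[j]=0 take 0, j++
i=0 j=1: A[i]=6<=B[j]=10 take 6, i++
i=1 j=1: A[i]=12>B[j]=10 take 10, j++
i=1 j=2: A[i]=12<=B[j]=13 take 12, i++
i=2 j=2: A[i]=25>B[j]=13 take 13, j++
i=2 j=3: A[i]=25>B[j]=14 take 14, j++
i=2 j=4: A[i]=25>B[j]=15 take 15, j++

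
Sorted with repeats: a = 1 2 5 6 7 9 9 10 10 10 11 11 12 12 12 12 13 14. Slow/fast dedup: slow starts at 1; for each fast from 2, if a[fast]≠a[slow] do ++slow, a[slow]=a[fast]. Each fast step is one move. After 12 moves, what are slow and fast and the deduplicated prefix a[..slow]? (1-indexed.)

slow=9, fast=14, prefix=[1, 2, 5, 6, 7, 9, 10, 11, 12]

(s=1,f=2) a[fast]=2≠a[slow]=1 write a[2]=2 → slow++,fast++
(s=2,f=3) a[fast]=5≠a[slow]=2 write a[3]=5 → slow++,fast++
(s=3,f=4) a[fast]=6≠a[slow]=5 write a[4]=6 → slow++,fast++
(s=4,f=5) a[fast]=7≠a[slow]=6 write a[5]=7 → slow++,fast++
(s=5,f=6) a[fast]=9≠a[slow]=7 write a[6]=9 → slow++,fast++
(s=6,f=7) a[fast]=9=a[slow] dup → fast++
(s=6,f=8) a[fast]=10≠a[slow]=9 write a[7]=10 → slow++,fast++
(s=7,f=9) a[fast]=10=a[slow] dup → fast++
(s=7,f=10) a[fast]=10=a[slow] dup → fast++
(s=7,f=11) a[fast]=11≠a[slow]=10 write a[8]=11 → slow++,fast++
(s=8,f=12) a[fast]=11=a[slow] dup → fast++
(s=8,f=13) a[fast]=12≠a[slow]=11 write a[9]=12 → slow++,fast++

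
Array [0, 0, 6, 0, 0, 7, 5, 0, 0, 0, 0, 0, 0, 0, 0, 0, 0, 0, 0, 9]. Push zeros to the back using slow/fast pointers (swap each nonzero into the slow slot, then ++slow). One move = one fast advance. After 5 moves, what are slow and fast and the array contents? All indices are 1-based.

slow=1 fast=1: a[fast]=0, fast++
slow=1 fast=2: a[fast]=0, fast++
slow=1 fast=3: a[fast]=6≠0 swap→a[1]=6, slow++,fast++
slow=2 fast=4: a[fast]=0, fast++
slow=2 fast=5: a[fast]=0, fast++

slow=2, fast=6, a=[6, 0, 0, 0, 0, 7, 5, 0, 0, 0, 0, 0, 0, 0, 0, 0, 0, 0, 0, 9]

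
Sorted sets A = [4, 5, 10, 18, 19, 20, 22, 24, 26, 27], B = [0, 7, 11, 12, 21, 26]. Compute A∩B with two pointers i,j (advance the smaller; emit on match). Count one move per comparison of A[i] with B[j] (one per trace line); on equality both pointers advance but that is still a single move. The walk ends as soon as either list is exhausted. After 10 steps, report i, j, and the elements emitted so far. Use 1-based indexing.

[i=1,j=1] 4>0 → j++
[i=1,j=2] 4<7 → i++
[i=2,j=2] 5<7 → i++
[i=3,j=2] 10>7 → j++
[i=3,j=3] 10<11 → i++
[i=4,j=3] 18>11 → j++
[i=4,j=4] 18>12 → j++
[i=4,j=5] 18<21 → i++
[i=5,j=5] 19<21 → i++
[i=6,j=5] 20<21 → i++

i=7, j=5, emitted=[]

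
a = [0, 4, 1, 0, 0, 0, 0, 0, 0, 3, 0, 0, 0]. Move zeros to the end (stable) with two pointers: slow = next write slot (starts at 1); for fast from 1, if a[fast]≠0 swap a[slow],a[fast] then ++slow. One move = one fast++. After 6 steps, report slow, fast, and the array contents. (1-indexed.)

slow=3, fast=7, a=[4, 1, 0, 0, 0, 0, 0, 0, 0, 3, 0, 0, 0]

slow=1 fast=1: a[fast]=0, fast++
slow=1 fast=2: a[fast]=4≠0 swap→a[1]=4, slow++,fast++
slow=2 fast=3: a[fast]=1≠0 swap→a[2]=1, slow++,fast++
slow=3 fast=4: a[fast]=0, fast++
slow=3 fast=5: a[fast]=0, fast++
slow=3 fast=6: a[fast]=0, fast++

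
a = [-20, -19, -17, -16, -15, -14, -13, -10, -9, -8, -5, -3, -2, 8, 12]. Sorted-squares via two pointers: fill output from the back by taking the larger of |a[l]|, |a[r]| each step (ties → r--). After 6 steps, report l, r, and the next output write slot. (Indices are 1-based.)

l=1 r=15: |-20|>|12| out[15]=400, l++
l=2 r=15: |-19|>|12| out[14]=361, l++
l=3 r=15: |-17|>|12| out[13]=289, l++
l=4 r=15: |-16|>|12| out[12]=256, l++
l=5 r=15: |-15|>|12| out[11]=225, l++
l=6 r=15: |-14|>|12| out[10]=196, l++

l=7, r=15, next write slot=9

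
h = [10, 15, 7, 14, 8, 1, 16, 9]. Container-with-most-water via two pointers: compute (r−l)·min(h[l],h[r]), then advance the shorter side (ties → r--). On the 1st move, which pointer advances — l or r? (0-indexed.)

r

[0,7] min(10,9)*7=63 best=63 * → r--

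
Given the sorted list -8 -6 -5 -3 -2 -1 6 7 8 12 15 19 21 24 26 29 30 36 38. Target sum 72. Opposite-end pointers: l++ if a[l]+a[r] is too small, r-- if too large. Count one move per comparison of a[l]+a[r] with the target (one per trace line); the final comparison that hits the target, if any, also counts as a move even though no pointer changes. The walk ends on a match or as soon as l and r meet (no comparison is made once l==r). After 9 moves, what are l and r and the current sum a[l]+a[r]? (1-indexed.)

[1,19] -8+38=30 <72 → l++
[2,19] -6+38=32 <72 → l++
[3,19] -5+38=33 <72 → l++
[4,19] -3+38=35 <72 → l++
[5,19] -2+38=36 <72 → l++
[6,19] -1+38=37 <72 → l++
[7,19] 6+38=44 <72 → l++
[8,19] 7+38=45 <72 → l++
[9,19] 8+38=46 <72 → l++

l=10, r=19, sum=50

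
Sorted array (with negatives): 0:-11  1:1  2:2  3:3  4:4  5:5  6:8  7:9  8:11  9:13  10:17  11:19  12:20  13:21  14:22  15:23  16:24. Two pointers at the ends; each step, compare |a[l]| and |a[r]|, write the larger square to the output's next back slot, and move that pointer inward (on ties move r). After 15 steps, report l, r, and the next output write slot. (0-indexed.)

l=1, r=2, next write slot=1

l=0 r=16: |-11|<=|24| out[16]=576, r--
l=0 r=15: |-11|<=|23| out[15]=529, r--
l=0 r=14: |-11|<=|22| out[14]=484, r--
l=0 r=13: |-11|<=|21| out[13]=441, r--
l=0 r=12: |-11|<=|20| out[12]=400, r--
l=0 r=11: |-11|<=|19| out[11]=361, r--
l=0 r=10: |-11|<=|17| out[10]=289, r--
l=0 r=9: |-11|<=|13| out[9]=169, r--
l=0 r=8: |-11|<=|11| out[8]=121, r--
l=0 r=7: |-11|>|9| out[7]=121, l++
l=1 r=7: |1|<=|9| out[6]=81, r--
l=1 r=6: |1|<=|8| out[5]=64, r--
l=1 r=5: |1|<=|5| out[4]=25, r--
l=1 r=4: |1|<=|4| out[3]=16, r--
l=1 r=3: |1|<=|3| out[2]=9, r--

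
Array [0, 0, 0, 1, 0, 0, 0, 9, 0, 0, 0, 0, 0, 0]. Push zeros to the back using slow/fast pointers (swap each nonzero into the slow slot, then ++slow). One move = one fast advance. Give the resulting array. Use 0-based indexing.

slow=0 fast=0: a[fast]=0, fast++
slow=0 fast=1: a[fast]=0, fast++
slow=0 fast=2: a[fast]=0, fast++
slow=0 fast=3: a[fast]=1≠0 swap→a[0]=1, slow++,fast++
slow=1 fast=4: a[fast]=0, fast++
slow=1 fast=5: a[fast]=0, fast++
slow=1 fast=6: a[fast]=0, fast++
slow=1 fast=7: a[fast]=9≠0 swap→a[1]=9, slow++,fast++
slow=2 fast=8: a[fast]=0, fast++
slow=2 fast=9: a[fast]=0, fast++
slow=2 fast=10: a[fast]=0, fast++
slow=2 fast=11: a[fast]=0, fast++
slow=2 fast=12: a[fast]=0, fast++
slow=2 fast=13: a[fast]=0, fast++

[1, 9, 0, 0, 0, 0, 0, 0, 0, 0, 0, 0, 0, 0]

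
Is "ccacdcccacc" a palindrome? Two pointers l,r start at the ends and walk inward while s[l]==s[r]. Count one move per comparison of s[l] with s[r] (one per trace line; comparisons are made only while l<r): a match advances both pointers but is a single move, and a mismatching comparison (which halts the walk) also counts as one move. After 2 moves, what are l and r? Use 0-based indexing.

l=0 r=10: 'c'=='c', l++,r--
l=1 r=9: 'c'=='c', l++,r--

l=2, r=8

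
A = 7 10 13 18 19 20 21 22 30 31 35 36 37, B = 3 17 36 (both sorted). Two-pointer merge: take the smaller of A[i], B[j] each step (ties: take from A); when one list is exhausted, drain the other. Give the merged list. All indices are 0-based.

[i=0,j=0] A[i]=7>B[j]=3 take 3 → j++
[i=0,j=1] A[i]=7<=B[j]=17 take 7 → i++
[i=1,j=1] A[i]=10<=B[j]=17 take 10 → i++
[i=2,j=1] A[i]=13<=B[j]=17 take 13 → i++
[i=3,j=1] A[i]=18>B[j]=17 take 17 → j++
[i=3,j=2] A[i]=18<=B[j]=36 take 18 → i++
[i=4,j=2] A[i]=19<=B[j]=36 take 19 → i++
[i=5,j=2] A[i]=20<=B[j]=36 take 20 → i++
[i=6,j=2] A[i]=21<=B[j]=36 take 21 → i++
[i=7,j=2] A[i]=22<=B[j]=36 take 22 → i++
[i=8,j=2] A[i]=30<=B[j]=36 take 30 → i++
[i=9,j=2] A[i]=31<=B[j]=36 take 31 → i++
[i=10,j=2] A[i]=35<=B[j]=36 take 35 → i++
[i=11,j=2] A[i]=36<=B[j]=36 take 36 → i++
[i=12,j=2] A[i]=37>B[j]=36 take 36 → j++
[i=12,j=3] B done, take A[i]=37 → i++

[3, 7, 10, 13, 17, 18, 19, 20, 21, 22, 30, 31, 35, 36, 36, 37]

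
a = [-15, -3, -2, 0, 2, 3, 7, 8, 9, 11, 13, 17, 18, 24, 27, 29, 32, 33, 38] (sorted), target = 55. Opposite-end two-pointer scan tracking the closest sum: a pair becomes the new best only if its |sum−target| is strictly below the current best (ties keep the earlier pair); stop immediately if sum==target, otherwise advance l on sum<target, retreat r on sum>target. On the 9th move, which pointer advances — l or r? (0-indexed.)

l

[0,18] -15+38=23 d=32 * → l++
[1,18] -3+38=35 d=20 * → l++
[2,18] -2+38=36 d=19 * → l++
[3,18] 0+38=38 d=17 * → l++
[4,18] 2+38=40 d=15 * → l++
[5,18] 3+38=41 d=14 * → l++
[6,18] 7+38=45 d=10 * → l++
[7,18] 8+38=46 d=9 * → l++
[8,18] 9+38=47 d=8 * → l++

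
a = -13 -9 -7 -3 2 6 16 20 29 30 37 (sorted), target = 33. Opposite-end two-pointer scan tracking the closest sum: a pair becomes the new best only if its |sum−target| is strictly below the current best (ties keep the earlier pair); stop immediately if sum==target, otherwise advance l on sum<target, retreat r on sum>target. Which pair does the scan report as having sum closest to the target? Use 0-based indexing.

l=0 r=10: -13+37=24 d=9 *, l++
l=1 r=10: -9+37=28 d=5 *, l++
l=2 r=10: -7+37=30 d=3 *, l++
l=3 r=10: -3+37=34 d=1 *, r--
l=3 r=9: -3+30=27 d=6, l++
l=4 r=9: 2+30=32 d=1, l++
l=5 r=9: 6+30=36 d=3, r--
l=5 r=8: 6+29=35 d=2, r--
l=5 r=7: 6+20=26 d=7, l++
l=6 r=7: 16+20=36 d=3, r--

pair (-3, 37) with sum 34 (|Δ|=1)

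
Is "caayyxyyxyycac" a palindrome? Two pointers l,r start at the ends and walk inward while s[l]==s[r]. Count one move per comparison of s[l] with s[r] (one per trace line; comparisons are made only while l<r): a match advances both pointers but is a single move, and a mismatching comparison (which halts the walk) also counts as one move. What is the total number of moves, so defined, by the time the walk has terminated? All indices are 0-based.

[0,13] 'c'=='c' → l++,r--
[1,12] 'a'=='a' → l++,r--
[2,11] 'a'!='c' → stop

3 moves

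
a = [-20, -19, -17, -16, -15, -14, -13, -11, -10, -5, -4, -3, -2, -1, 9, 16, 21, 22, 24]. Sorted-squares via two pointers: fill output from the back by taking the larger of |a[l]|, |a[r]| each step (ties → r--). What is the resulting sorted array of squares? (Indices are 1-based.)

[1,19] |-20|<=|24| out[19]=576 → r--
[1,18] |-20|<=|22| out[18]=484 → r--
[1,17] |-20|<=|21| out[17]=441 → r--
[1,16] |-20|>|16| out[16]=400 → l++
[2,16] |-19|>|16| out[15]=361 → l++
[3,16] |-17|>|16| out[14]=289 → l++
[4,16] |-16|<=|16| out[13]=256 → r--
[4,15] |-16|>|9| out[12]=256 → l++
[5,15] |-15|>|9| out[11]=225 → l++
[6,15] |-14|>|9| out[10]=196 → l++
[7,15] |-13|>|9| out[9]=169 → l++
[8,15] |-11|>|9| out[8]=121 → l++
[9,15] |-10|>|9| out[7]=100 → l++
[10,15] |-5|<=|9| out[6]=81 → r--
[10,14] |-5|>|-1| out[5]=25 → l++
[11,14] |-4|>|-1| out[4]=16 → l++
[12,14] |-3|>|-1| out[3]=9 → l++
[13,14] |-2|>|-1| out[2]=4 → l++
[14,14] |-1|<=|-1| out[1]=1 → r--

[1, 4, 9, 16, 25, 81, 100, 121, 169, 196, 225, 256, 256, 289, 361, 400, 441, 484, 576]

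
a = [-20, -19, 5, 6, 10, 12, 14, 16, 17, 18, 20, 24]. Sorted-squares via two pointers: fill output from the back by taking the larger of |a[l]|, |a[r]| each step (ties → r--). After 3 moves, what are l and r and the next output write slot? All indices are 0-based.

l=0 r=11: |-20|<=|24| out[11]=576, r--
l=0 r=10: |-20|<=|20| out[10]=400, r--
l=0 r=9: |-20|>|18| out[9]=400, l++

l=1, r=9, next write slot=8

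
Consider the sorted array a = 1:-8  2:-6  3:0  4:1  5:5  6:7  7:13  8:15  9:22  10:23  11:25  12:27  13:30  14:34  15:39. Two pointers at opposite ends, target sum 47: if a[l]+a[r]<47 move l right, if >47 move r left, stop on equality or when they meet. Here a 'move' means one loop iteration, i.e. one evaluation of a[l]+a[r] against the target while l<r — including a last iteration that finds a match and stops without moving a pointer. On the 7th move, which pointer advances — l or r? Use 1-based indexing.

r

l=1 r=15: -8+39=31 <47, l++
l=2 r=15: -6+39=33 <47, l++
l=3 r=15: 0+39=39 <47, l++
l=4 r=15: 1+39=40 <47, l++
l=5 r=15: 5+39=44 <47, l++
l=6 r=15: 7+39=46 <47, l++
l=7 r=15: 13+39=52 >47, r--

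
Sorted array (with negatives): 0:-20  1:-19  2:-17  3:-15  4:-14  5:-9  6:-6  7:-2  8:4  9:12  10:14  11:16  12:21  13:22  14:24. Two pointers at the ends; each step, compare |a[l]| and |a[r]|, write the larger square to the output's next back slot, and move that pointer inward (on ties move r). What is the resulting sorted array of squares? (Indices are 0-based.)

l=0 r=14: |-20|<=|24| out[14]=576, r--
l=0 r=13: |-20|<=|22| out[13]=484, r--
l=0 r=12: |-20|<=|21| out[12]=441, r--
l=0 r=11: |-20|>|16| out[11]=400, l++
l=1 r=11: |-19|>|16| out[10]=361, l++
l=2 r=11: |-17|>|16| out[9]=289, l++
l=3 r=11: |-15|<=|16| out[8]=256, r--
l=3 r=10: |-15|>|14| out[7]=225, l++
l=4 r=10: |-14|<=|14| out[6]=196, r--
l=4 r=9: |-14|>|12| out[5]=196, l++
l=5 r=9: |-9|<=|12| out[4]=144, r--
l=5 r=8: |-9|>|4| out[3]=81, l++
l=6 r=8: |-6|>|4| out[2]=36, l++
l=7 r=8: |-2|<=|4| out[1]=16, r--
l=7 r=7: |-2|<=|-2| out[0]=4, r--

[4, 16, 36, 81, 144, 196, 196, 225, 256, 289, 361, 400, 441, 484, 576]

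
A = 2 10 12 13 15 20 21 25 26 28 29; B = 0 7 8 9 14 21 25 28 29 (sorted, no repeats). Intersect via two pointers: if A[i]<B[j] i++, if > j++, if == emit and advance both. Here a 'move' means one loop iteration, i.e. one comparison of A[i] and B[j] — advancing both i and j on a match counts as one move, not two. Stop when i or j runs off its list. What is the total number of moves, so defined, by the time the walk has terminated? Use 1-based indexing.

16 moves

[i=1,j=1] 2>0 → j++
[i=1,j=2] 2<7 → i++
[i=2,j=2] 10>7 → j++
[i=2,j=3] 10>8 → j++
[i=2,j=4] 10>9 → j++
[i=2,j=5] 10<14 → i++
[i=3,j=5] 12<14 → i++
[i=4,j=5] 13<14 → i++
[i=5,j=5] 15>14 → j++
[i=5,j=6] 15<21 → i++
[i=6,j=6] 20<21 → i++
[i=7,j=6] 21==21 emit → i++,j++
[i=8,j=7] 25==25 emit → i++,j++
[i=9,j=8] 26<28 → i++
[i=10,j=8] 28==28 emit → i++,j++
[i=11,j=9] 29==29 emit → i++,j++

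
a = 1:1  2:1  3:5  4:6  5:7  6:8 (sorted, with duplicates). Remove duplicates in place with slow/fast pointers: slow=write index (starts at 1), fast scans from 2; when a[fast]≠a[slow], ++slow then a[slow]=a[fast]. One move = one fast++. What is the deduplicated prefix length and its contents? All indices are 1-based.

length 5; prefix = [1, 5, 6, 7, 8]

(s=1,f=2) a[fast]=1=a[slow] dup → fast++
(s=1,f=3) a[fast]=5≠a[slow]=1 write a[2]=5 → slow++,fast++
(s=2,f=4) a[fast]=6≠a[slow]=5 write a[3]=6 → slow++,fast++
(s=3,f=5) a[fast]=7≠a[slow]=6 write a[4]=7 → slow++,fast++
(s=4,f=6) a[fast]=8≠a[slow]=7 write a[5]=8 → slow++,fast++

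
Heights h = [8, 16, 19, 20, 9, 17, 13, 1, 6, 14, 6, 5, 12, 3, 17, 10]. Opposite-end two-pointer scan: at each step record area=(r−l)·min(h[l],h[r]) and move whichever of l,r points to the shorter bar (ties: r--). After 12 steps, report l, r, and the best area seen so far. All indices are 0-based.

l=0 r=15: min(8,10)*15=120 best=120 *, l++
l=1 r=15: min(16,10)*14=140 best=140 *, r--
l=1 r=14: min(16,17)*13=208 best=208 *, l++
l=2 r=14: min(19,17)*12=204 best=208, r--
l=2 r=13: min(19,3)*11=33 best=208, r--
l=2 r=12: min(19,12)*10=120 best=208, r--
l=2 r=11: min(19,5)*9=45 best=208, r--
l=2 r=10: min(19,6)*8=48 best=208, r--
l=2 r=9: min(19,14)*7=98 best=208, r--
l=2 r=8: min(19,6)*6=36 best=208, r--
l=2 r=7: min(19,1)*5=5 best=208, r--
l=2 r=6: min(19,13)*4=52 best=208, r--

l=2, r=5, best area=208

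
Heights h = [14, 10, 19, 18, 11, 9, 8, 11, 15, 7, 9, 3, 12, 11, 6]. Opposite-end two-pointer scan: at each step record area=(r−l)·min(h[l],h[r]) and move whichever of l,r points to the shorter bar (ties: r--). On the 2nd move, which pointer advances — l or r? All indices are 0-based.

[0,14] min(14,6)*14=84 best=84 * → r--
[0,13] min(14,11)*13=143 best=143 * → r--

r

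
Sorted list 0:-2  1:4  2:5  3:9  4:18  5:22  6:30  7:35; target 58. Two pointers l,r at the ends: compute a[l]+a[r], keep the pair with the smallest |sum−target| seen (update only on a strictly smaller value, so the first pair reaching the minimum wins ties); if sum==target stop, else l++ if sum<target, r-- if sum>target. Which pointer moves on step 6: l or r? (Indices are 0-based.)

l

l=0 r=7: -2+35=33 d=25 *, l++
l=1 r=7: 4+35=39 d=19 *, l++
l=2 r=7: 5+35=40 d=18 *, l++
l=3 r=7: 9+35=44 d=14 *, l++
l=4 r=7: 18+35=53 d=5 *, l++
l=5 r=7: 22+35=57 d=1 *, l++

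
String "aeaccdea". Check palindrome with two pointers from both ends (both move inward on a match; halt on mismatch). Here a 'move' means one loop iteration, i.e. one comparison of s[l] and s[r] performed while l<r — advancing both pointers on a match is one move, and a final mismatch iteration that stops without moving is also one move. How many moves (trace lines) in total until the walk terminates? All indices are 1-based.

3 moves

[1,8] 'a'=='a' → l++,r--
[2,7] 'e'=='e' → l++,r--
[3,6] 'a'!='d' → stop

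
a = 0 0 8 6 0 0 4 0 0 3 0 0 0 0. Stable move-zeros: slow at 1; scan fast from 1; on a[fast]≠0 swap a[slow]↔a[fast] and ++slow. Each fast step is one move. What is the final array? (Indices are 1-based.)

slow=1 fast=1: a[fast]=0, fast++
slow=1 fast=2: a[fast]=0, fast++
slow=1 fast=3: a[fast]=8≠0 swap→a[1]=8, slow++,fast++
slow=2 fast=4: a[fast]=6≠0 swap→a[2]=6, slow++,fast++
slow=3 fast=5: a[fast]=0, fast++
slow=3 fast=6: a[fast]=0, fast++
slow=3 fast=7: a[fast]=4≠0 swap→a[3]=4, slow++,fast++
slow=4 fast=8: a[fast]=0, fast++
slow=4 fast=9: a[fast]=0, fast++
slow=4 fast=10: a[fast]=3≠0 swap→a[4]=3, slow++,fast++
slow=5 fast=11: a[fast]=0, fast++
slow=5 fast=12: a[fast]=0, fast++
slow=5 fast=13: a[fast]=0, fast++
slow=5 fast=14: a[fast]=0, fast++

[8, 6, 4, 3, 0, 0, 0, 0, 0, 0, 0, 0, 0, 0]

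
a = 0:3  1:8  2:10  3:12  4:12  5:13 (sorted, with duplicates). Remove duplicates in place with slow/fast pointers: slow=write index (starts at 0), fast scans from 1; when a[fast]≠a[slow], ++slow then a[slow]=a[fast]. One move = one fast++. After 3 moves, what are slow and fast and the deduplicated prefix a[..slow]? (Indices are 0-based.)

slow=3, fast=4, prefix=[3, 8, 10, 12]

(s=0,f=1) a[fast]=8≠a[slow]=3 write a[1]=8 → slow++,fast++
(s=1,f=2) a[fast]=10≠a[slow]=8 write a[2]=10 → slow++,fast++
(s=2,f=3) a[fast]=12≠a[slow]=10 write a[3]=12 → slow++,fast++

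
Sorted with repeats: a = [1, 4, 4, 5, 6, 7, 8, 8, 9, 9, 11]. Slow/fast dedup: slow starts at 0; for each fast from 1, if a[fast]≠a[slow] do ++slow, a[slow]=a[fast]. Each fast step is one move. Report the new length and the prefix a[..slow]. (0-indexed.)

(s=0,f=1) a[fast]=4≠a[slow]=1 write a[1]=4 → slow++,fast++
(s=1,f=2) a[fast]=4=a[slow] dup → fast++
(s=1,f=3) a[fast]=5≠a[slow]=4 write a[2]=5 → slow++,fast++
(s=2,f=4) a[fast]=6≠a[slow]=5 write a[3]=6 → slow++,fast++
(s=3,f=5) a[fast]=7≠a[slow]=6 write a[4]=7 → slow++,fast++
(s=4,f=6) a[fast]=8≠a[slow]=7 write a[5]=8 → slow++,fast++
(s=5,f=7) a[fast]=8=a[slow] dup → fast++
(s=5,f=8) a[fast]=9≠a[slow]=8 write a[6]=9 → slow++,fast++
(s=6,f=9) a[fast]=9=a[slow] dup → fast++
(s=6,f=10) a[fast]=11≠a[slow]=9 write a[7]=11 → slow++,fast++

length 8; prefix = [1, 4, 5, 6, 7, 8, 9, 11]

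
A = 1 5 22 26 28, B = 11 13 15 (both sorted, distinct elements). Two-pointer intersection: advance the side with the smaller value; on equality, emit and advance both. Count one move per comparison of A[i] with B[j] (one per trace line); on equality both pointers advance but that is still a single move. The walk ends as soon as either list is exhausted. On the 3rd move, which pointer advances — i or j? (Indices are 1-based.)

i=1 j=1: 1<11, i++
i=2 j=1: 5<11, i++
i=3 j=1: 22>11, j++

j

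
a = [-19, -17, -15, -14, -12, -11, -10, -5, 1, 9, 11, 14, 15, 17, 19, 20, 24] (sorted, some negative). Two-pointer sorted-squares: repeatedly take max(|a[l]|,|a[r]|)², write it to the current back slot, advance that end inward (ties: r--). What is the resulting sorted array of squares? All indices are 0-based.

[0,16] |-19|<=|24| out[16]=576 → r--
[0,15] |-19|<=|20| out[15]=400 → r--
[0,14] |-19|<=|19| out[14]=361 → r--
[0,13] |-19|>|17| out[13]=361 → l++
[1,13] |-17|<=|17| out[12]=289 → r--
[1,12] |-17|>|15| out[11]=289 → l++
[2,12] |-15|<=|15| out[10]=225 → r--
[2,11] |-15|>|14| out[9]=225 → l++
[3,11] |-14|<=|14| out[8]=196 → r--
[3,10] |-14|>|11| out[7]=196 → l++
[4,10] |-12|>|11| out[6]=144 → l++
[5,10] |-11|<=|11| out[5]=121 → r--
[5,9] |-11|>|9| out[4]=121 → l++
[6,9] |-10|>|9| out[3]=100 → l++
[7,9] |-5|<=|9| out[2]=81 → r--
[7,8] |-5|>|1| out[1]=25 → l++
[8,8] |1|<=|1| out[0]=1 → r--

[1, 25, 81, 100, 121, 121, 144, 196, 196, 225, 225, 289, 289, 361, 361, 400, 576]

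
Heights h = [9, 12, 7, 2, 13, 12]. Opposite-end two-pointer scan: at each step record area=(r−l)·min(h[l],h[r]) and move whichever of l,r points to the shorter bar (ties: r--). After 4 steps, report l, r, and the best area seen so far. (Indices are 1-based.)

l=1 r=6: min(9,12)*5=45 best=45 *, l++
l=2 r=6: min(12,12)*4=48 best=48 *, r--
l=2 r=5: min(12,13)*3=36 best=48, l++
l=3 r=5: min(7,13)*2=14 best=48, l++

l=4, r=5, best area=48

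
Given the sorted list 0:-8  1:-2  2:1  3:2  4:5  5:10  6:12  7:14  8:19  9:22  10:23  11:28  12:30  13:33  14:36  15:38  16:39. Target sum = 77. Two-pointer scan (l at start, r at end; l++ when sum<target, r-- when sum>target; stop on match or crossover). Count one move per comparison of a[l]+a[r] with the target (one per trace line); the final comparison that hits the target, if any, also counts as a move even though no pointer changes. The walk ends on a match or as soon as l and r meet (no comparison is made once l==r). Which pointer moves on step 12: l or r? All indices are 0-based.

l

l=0 r=16: -8+39=31 <77, l++
l=1 r=16: -2+39=37 <77, l++
l=2 r=16: 1+39=40 <77, l++
l=3 r=16: 2+39=41 <77, l++
l=4 r=16: 5+39=44 <77, l++
l=5 r=16: 10+39=49 <77, l++
l=6 r=16: 12+39=51 <77, l++
l=7 r=16: 14+39=53 <77, l++
l=8 r=16: 19+39=58 <77, l++
l=9 r=16: 22+39=61 <77, l++
l=10 r=16: 23+39=62 <77, l++
l=11 r=16: 28+39=67 <77, l++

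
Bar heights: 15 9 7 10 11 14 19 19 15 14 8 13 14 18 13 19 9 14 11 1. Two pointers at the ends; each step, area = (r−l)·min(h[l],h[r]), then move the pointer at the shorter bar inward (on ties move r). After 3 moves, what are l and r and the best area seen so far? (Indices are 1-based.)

[1,20] min(15,1)*19=19 best=19 * → r--
[1,19] min(15,11)*18=198 best=198 * → r--
[1,18] min(15,14)*17=238 best=238 * → r--

l=1, r=17, best area=238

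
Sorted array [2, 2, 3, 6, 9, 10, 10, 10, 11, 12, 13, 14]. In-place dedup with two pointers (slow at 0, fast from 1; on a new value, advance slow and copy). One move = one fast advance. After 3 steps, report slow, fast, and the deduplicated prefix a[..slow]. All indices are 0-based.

slow=2, fast=4, prefix=[2, 3, 6]

(s=0,f=1) a[fast]=2=a[slow] dup → fast++
(s=0,f=2) a[fast]=3≠a[slow]=2 write a[1]=3 → slow++,fast++
(s=1,f=3) a[fast]=6≠a[slow]=3 write a[2]=6 → slow++,fast++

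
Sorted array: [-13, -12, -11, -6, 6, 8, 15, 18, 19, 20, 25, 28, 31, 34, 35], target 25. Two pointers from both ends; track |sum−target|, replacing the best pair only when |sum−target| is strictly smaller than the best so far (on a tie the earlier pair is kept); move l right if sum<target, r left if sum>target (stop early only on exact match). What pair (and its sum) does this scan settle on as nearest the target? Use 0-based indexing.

pair (-6, 31) with sum 25 (|Δ|=0)

[0,14] -13+35=22 d=3 * → l++
[1,14] -12+35=23 d=2 * → l++
[2,14] -11+35=24 d=1 * → l++
[3,14] -6+35=29 d=4 → r--
[3,13] -6+34=28 d=3 → r--
[3,12] -6+31=25 d=0 * → stop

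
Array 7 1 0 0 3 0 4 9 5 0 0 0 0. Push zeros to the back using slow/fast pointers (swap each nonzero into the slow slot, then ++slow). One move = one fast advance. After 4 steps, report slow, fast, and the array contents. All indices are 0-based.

(s=0,f=0) a[fast]=7≠0 swap→a[0]=7 → slow++,fast++
(s=1,f=1) a[fast]=1≠0 swap→a[1]=1 → slow++,fast++
(s=2,f=2) a[fast]=0 → fast++
(s=2,f=3) a[fast]=0 → fast++

slow=2, fast=4, a=[7, 1, 0, 0, 3, 0, 4, 9, 5, 0, 0, 0, 0]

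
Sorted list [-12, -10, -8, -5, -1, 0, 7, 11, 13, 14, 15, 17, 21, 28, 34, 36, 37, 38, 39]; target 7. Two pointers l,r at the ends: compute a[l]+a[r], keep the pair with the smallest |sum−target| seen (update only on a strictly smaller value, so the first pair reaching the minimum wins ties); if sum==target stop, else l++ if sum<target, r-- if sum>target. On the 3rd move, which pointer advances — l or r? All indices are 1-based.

[1,19] -12+39=27 d=20 * → r--
[1,18] -12+38=26 d=19 * → r--
[1,17] -12+37=25 d=18 * → r--

r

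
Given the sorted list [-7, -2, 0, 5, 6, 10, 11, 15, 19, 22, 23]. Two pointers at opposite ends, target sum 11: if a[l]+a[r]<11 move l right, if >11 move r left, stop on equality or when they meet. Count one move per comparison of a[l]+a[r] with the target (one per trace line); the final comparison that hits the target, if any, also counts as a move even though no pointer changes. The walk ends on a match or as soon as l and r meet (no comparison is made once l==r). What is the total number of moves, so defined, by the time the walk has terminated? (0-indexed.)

l=0 r=10: -7+23=16 >11, r--
l=0 r=9: -7+22=15 >11, r--
l=0 r=8: -7+19=12 >11, r--
l=0 r=7: -7+15=8 <11, l++
l=1 r=7: -2+15=13 >11, r--
l=1 r=6: -2+11=9 <11, l++
l=2 r=6: 0+11=11, found

7 moves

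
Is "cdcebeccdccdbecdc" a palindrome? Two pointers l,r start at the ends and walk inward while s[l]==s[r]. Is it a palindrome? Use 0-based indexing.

l=0 r=16: 'c'=='c', l++,r--
l=1 r=15: 'd'=='d', l++,r--
l=2 r=14: 'c'=='c', l++,r--
l=3 r=13: 'e'=='e', l++,r--
l=4 r=12: 'b'=='b', l++,r--
l=5 r=11: 'e'!='d', stop

not a palindrome (mismatch at 5,11)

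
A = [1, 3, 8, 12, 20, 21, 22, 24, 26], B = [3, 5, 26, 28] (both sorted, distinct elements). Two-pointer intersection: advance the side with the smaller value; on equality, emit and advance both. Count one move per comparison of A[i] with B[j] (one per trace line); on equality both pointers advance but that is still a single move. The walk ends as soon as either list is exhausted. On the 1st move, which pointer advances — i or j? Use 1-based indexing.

[i=1,j=1] 1<3 → i++

i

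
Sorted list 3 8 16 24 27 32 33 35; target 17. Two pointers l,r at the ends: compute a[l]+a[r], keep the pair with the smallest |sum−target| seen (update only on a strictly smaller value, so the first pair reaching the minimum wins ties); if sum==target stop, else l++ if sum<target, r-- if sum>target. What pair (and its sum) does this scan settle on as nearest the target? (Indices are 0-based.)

pair (3, 16) with sum 19 (|Δ|=2)

l=0 r=7: 3+35=38 d=21 *, r--
l=0 r=6: 3+33=36 d=19 *, r--
l=0 r=5: 3+32=35 d=18 *, r--
l=0 r=4: 3+27=30 d=13 *, r--
l=0 r=3: 3+24=27 d=10 *, r--
l=0 r=2: 3+16=19 d=2 *, r--
l=0 r=1: 3+8=11 d=6, l++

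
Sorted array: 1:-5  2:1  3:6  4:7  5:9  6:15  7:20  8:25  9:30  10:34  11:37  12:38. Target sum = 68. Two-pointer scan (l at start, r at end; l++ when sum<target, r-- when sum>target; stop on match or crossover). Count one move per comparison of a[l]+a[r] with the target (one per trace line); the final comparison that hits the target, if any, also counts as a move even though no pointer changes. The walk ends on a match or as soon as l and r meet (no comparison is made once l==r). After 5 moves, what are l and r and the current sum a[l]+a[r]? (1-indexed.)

l=6, r=12, sum=53

[1,12] -5+38=33 <68 → l++
[2,12] 1+38=39 <68 → l++
[3,12] 6+38=44 <68 → l++
[4,12] 7+38=45 <68 → l++
[5,12] 9+38=47 <68 → l++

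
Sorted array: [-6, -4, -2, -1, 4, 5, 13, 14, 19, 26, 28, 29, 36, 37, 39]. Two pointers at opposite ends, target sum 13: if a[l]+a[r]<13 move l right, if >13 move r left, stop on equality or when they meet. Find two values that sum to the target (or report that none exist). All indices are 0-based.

[0,14] -6+39=33 >13 → r--
[0,13] -6+37=31 >13 → r--
[0,12] -6+36=30 >13 → r--
[0,11] -6+29=23 >13 → r--
[0,10] -6+28=22 >13 → r--
[0,9] -6+26=20 >13 → r--
[0,8] -6+19=13 → found

(-6, 19)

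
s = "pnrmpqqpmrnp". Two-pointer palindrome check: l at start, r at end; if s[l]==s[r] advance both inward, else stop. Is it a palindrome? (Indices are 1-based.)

l=1 r=12: 'p'=='p', l++,r--
l=2 r=11: 'n'=='n', l++,r--
l=3 r=10: 'r'=='r', l++,r--
l=4 r=9: 'm'=='m', l++,r--
l=5 r=8: 'p'=='p', l++,r--
l=6 r=7: 'q'=='q', l++,r--

palindrome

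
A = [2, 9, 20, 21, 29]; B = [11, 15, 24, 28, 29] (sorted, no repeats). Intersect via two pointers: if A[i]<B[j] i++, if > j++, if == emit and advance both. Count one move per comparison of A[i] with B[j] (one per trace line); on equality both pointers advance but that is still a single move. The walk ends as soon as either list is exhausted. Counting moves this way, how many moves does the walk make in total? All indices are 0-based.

[i=0,j=0] 2<11 → i++
[i=1,j=0] 9<11 → i++
[i=2,j=0] 20>11 → j++
[i=2,j=1] 20>15 → j++
[i=2,j=2] 20<24 → i++
[i=3,j=2] 21<24 → i++
[i=4,j=2] 29>24 → j++
[i=4,j=3] 29>28 → j++
[i=4,j=4] 29==29 emit → i++,j++

9 moves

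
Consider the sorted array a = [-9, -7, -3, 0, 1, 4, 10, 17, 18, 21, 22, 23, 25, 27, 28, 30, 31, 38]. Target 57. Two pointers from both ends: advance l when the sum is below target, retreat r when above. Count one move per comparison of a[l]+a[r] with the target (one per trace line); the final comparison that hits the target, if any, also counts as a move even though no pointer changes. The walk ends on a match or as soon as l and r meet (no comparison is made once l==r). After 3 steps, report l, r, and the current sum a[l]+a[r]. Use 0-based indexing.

l=3, r=17, sum=38

[0,17] -9+38=29 <57 → l++
[1,17] -7+38=31 <57 → l++
[2,17] -3+38=35 <57 → l++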